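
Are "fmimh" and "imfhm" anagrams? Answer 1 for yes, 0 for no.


Strings: "fmimh", "imfhm"
Sorted first:  fhimm
Sorted second: fhimm
Sorted forms match => anagrams

1


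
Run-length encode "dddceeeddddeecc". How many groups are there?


Input: dddceeeddddeecc
Scanning for consecutive runs:
  Group 1: 'd' x 3 (positions 0-2)
  Group 2: 'c' x 1 (positions 3-3)
  Group 3: 'e' x 3 (positions 4-6)
  Group 4: 'd' x 4 (positions 7-10)
  Group 5: 'e' x 2 (positions 11-12)
  Group 6: 'c' x 2 (positions 13-14)
Total groups: 6

6


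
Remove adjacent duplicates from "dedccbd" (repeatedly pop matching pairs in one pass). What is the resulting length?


Input: dedccbd
Stack-based adjacent duplicate removal:
  Read 'd': push. Stack: d
  Read 'e': push. Stack: de
  Read 'd': push. Stack: ded
  Read 'c': push. Stack: dedc
  Read 'c': matches stack top 'c' => pop. Stack: ded
  Read 'b': push. Stack: dedb
  Read 'd': push. Stack: dedbd
Final stack: "dedbd" (length 5)

5


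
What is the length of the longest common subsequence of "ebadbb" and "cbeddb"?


LCS of "ebadbb" and "cbeddb"
DP table:
           c    b    e    d    d    b
      0    0    0    0    0    0    0
  e   0    0    0    1    1    1    1
  b   0    0    1    1    1    1    2
  a   0    0    1    1    1    1    2
  d   0    0    1    1    2    2    2
  b   0    0    1    1    2    2    3
  b   0    0    1    1    2    2    3
LCS length = dp[6][6] = 3

3


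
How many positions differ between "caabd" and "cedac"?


Comparing "caabd" and "cedac" position by position:
  Position 0: 'c' vs 'c' => same
  Position 1: 'a' vs 'e' => DIFFER
  Position 2: 'a' vs 'd' => DIFFER
  Position 3: 'b' vs 'a' => DIFFER
  Position 4: 'd' vs 'c' => DIFFER
Positions that differ: 4

4


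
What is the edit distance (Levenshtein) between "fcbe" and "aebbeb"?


Computing edit distance: "fcbe" -> "aebbeb"
DP table:
           a    e    b    b    e    b
      0    1    2    3    4    5    6
  f   1    1    2    3    4    5    6
  c   2    2    2    3    4    5    6
  b   3    3    3    2    3    4    5
  e   4    4    3    3    3    3    4
Edit distance = dp[4][6] = 4

4


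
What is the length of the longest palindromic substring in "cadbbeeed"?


Input: "cadbbeeed"
Checking substrings for palindromes:
  [5:8] "eee" (len 3) => palindrome
  [3:5] "bb" (len 2) => palindrome
  [5:7] "ee" (len 2) => palindrome
  [6:8] "ee" (len 2) => palindrome
Longest palindromic substring: "eee" with length 3

3


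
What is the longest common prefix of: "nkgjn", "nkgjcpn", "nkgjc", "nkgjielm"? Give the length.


Words: nkgjn, nkgjcpn, nkgjc, nkgjielm
  Position 0: all 'n' => match
  Position 1: all 'k' => match
  Position 2: all 'g' => match
  Position 3: all 'j' => match
  Position 4: ('n', 'c', 'c', 'i') => mismatch, stop
LCP = "nkgj" (length 4)

4


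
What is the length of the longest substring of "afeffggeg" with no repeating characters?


Input: "afeffggeg"
Sliding window (track last position of each char):
  Position 0 ('a'): window [0,0] length 1 -- new best
  Position 1 ('f'): window [0,1] length 2 -- new best
  Position 2 ('e'): window [0,2] length 3 -- new best
  Position 3 ('f'): repeat (last at 1), move window start to 2
  Position 3 ('f'): window [2,3] length 2
  Position 4 ('f'): repeat (last at 3), move window start to 4
  Position 4 ('f'): window [4,4] length 1
  Position 5 ('g'): window [4,5] length 2
  Position 6 ('g'): repeat (last at 5), move window start to 6
  Position 6 ('g'): window [6,6] length 1
  Position 7 ('e'): window [6,7] length 2
  Position 8 ('g'): repeat (last at 6), move window start to 7
  Position 8 ('g'): window [7,8] length 2
Longest substring with no repeats: "afe" with length 3

3


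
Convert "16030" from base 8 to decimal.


Input: "16030" in base 8
Positional expansion:
  Digit '1' (value 1) x 8^4 = 4096
  Digit '6' (value 6) x 8^3 = 3072
  Digit '0' (value 0) x 8^2 = 0
  Digit '3' (value 3) x 8^1 = 24
  Digit '0' (value 0) x 8^0 = 0
Sum = 7192

7192


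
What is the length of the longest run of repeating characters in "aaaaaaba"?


Input: "aaaaaaba"
Scanning for longest run:
  Position 1 ('a'): continues run of 'a', length=2
  Position 2 ('a'): continues run of 'a', length=3
  Position 3 ('a'): continues run of 'a', length=4
  Position 4 ('a'): continues run of 'a', length=5
  Position 5 ('a'): continues run of 'a', length=6
  Position 6 ('b'): new char, reset run to 1
  Position 7 ('a'): new char, reset run to 1
Longest run: 'a' with length 6

6


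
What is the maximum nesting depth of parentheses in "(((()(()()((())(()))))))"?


Input: "(((()(()()((())(()))))))"
Tracking depth:
  Position 0 '(': depth becomes 1
  Position 1 '(': depth becomes 2
  Position 2 '(': depth becomes 3
  Position 3 '(': depth becomes 4
  Position 4 ')': depth becomes 3
  Position 5 '(': depth becomes 4
  Position 6 '(': depth becomes 5
  Position 7 ')': depth becomes 4
  Position 8 '(': depth becomes 5
  Position 9 ')': depth becomes 4
  Position 10 '(': depth becomes 5
  Position 11 '(': depth becomes 6
  Position 12 '(': depth becomes 7
  Position 13 ')': depth becomes 6
  Position 14 ')': depth becomes 5
  Position 15 '(': depth becomes 6
  Position 16 '(': depth becomes 7
  Position 17 ')': depth becomes 6
  Position 18 ')': depth becomes 5
  Position 19 ')': depth becomes 4
  Position 20 ')': depth becomes 3
  Position 21 ')': depth becomes 2
  Position 22 ')': depth becomes 1
  Position 23 ')': depth becomes 0
Maximum depth reached: 7

7


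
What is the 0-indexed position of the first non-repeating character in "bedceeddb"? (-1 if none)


Input: bedceeddb
Character frequencies:
  'b': 2
  'c': 1
  'd': 3
  'e': 3
Scanning left to right for freq == 1:
  Position 0 ('b'): freq=2, skip
  Position 1 ('e'): freq=3, skip
  Position 2 ('d'): freq=3, skip
  Position 3 ('c'): unique! => answer = 3

3


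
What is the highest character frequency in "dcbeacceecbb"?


Input: dcbeacceecbb
Character counts:
  'a': 1
  'b': 3
  'c': 4
  'd': 1
  'e': 3
Maximum frequency: 4

4


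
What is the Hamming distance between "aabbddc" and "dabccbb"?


Comparing "aabbddc" and "dabccbb" position by position:
  Position 0: 'a' vs 'd' => differ
  Position 1: 'a' vs 'a' => same
  Position 2: 'b' vs 'b' => same
  Position 3: 'b' vs 'c' => differ
  Position 4: 'd' vs 'c' => differ
  Position 5: 'd' vs 'b' => differ
  Position 6: 'c' vs 'b' => differ
Total differences (Hamming distance): 5

5


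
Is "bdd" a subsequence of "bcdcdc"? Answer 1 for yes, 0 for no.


Check if "bdd" is a subsequence of "bcdcdc"
Greedy scan:
  Position 0 ('b'): matches sub[0] = 'b'
  Position 1 ('c'): no match needed
  Position 2 ('d'): matches sub[1] = 'd'
  Position 3 ('c'): no match needed
  Position 4 ('d'): matches sub[2] = 'd'
  Position 5 ('c'): no match needed
All 3 characters matched => is a subsequence

1


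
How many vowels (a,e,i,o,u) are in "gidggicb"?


Input: gidggicb
Checking each character:
  'g' at position 0: consonant
  'i' at position 1: vowel (running total: 1)
  'd' at position 2: consonant
  'g' at position 3: consonant
  'g' at position 4: consonant
  'i' at position 5: vowel (running total: 2)
  'c' at position 6: consonant
  'b' at position 7: consonant
Total vowels: 2

2


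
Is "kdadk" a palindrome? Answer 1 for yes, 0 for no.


Input: kdadk
Reversed: kdadk
  Compare pos 0 ('k') with pos 4 ('k'): match
  Compare pos 1 ('d') with pos 3 ('d'): match
Result: palindrome

1


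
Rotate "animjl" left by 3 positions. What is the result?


Input: "animjl", rotate left by 3
First 3 characters: "ani"
Remaining characters: "mjl"
Concatenate remaining + first: "mjl" + "ani" = "mjlani"

mjlani


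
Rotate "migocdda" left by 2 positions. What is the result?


Input: "migocdda", rotate left by 2
First 2 characters: "mi"
Remaining characters: "gocdda"
Concatenate remaining + first: "gocdda" + "mi" = "gocddami"

gocddami


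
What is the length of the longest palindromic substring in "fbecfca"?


Input: "fbecfca"
Checking substrings for palindromes:
  [3:6] "cfc" (len 3) => palindrome
Longest palindromic substring: "cfc" with length 3

3


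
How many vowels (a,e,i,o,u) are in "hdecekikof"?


Input: hdecekikof
Checking each character:
  'h' at position 0: consonant
  'd' at position 1: consonant
  'e' at position 2: vowel (running total: 1)
  'c' at position 3: consonant
  'e' at position 4: vowel (running total: 2)
  'k' at position 5: consonant
  'i' at position 6: vowel (running total: 3)
  'k' at position 7: consonant
  'o' at position 8: vowel (running total: 4)
  'f' at position 9: consonant
Total vowels: 4

4


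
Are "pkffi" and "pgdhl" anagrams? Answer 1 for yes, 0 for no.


Strings: "pkffi", "pgdhl"
Sorted first:  ffikp
Sorted second: dghlp
Differ at position 0: 'f' vs 'd' => not anagrams

0


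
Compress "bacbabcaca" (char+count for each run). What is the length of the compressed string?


Input: bacbabcaca
Runs:
  'b' x 1 => "b1"
  'a' x 1 => "a1"
  'c' x 1 => "c1"
  'b' x 1 => "b1"
  'a' x 1 => "a1"
  'b' x 1 => "b1"
  'c' x 1 => "c1"
  'a' x 1 => "a1"
  'c' x 1 => "c1"
  'a' x 1 => "a1"
Compressed: "b1a1c1b1a1b1c1a1c1a1"
Compressed length: 20

20


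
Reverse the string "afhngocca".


Input: afhngocca
Reading characters right to left:
  Position 8: 'a'
  Position 7: 'c'
  Position 6: 'c'
  Position 5: 'o'
  Position 4: 'g'
  Position 3: 'n'
  Position 2: 'h'
  Position 1: 'f'
  Position 0: 'a'
Reversed: accognhfa

accognhfa


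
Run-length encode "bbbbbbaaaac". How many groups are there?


Input: bbbbbbaaaac
Scanning for consecutive runs:
  Group 1: 'b' x 6 (positions 0-5)
  Group 2: 'a' x 4 (positions 6-9)
  Group 3: 'c' x 1 (positions 10-10)
Total groups: 3

3


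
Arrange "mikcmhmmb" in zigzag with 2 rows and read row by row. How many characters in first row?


Zigzag "mikcmhmmb" into 2 rows:
Placing characters:
  'm' => row 0
  'i' => row 1
  'k' => row 0
  'c' => row 1
  'm' => row 0
  'h' => row 1
  'm' => row 0
  'm' => row 1
  'b' => row 0
Rows:
  Row 0: "mkmmb"
  Row 1: "ichm"
First row length: 5

5


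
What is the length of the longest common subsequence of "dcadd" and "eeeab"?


LCS of "dcadd" and "eeeab"
DP table:
           e    e    e    a    b
      0    0    0    0    0    0
  d   0    0    0    0    0    0
  c   0    0    0    0    0    0
  a   0    0    0    0    1    1
  d   0    0    0    0    1    1
  d   0    0    0    0    1    1
LCS length = dp[5][5] = 1

1


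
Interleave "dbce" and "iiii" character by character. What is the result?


Interleaving "dbce" and "iiii":
  Position 0: 'd' from first, 'i' from second => "di"
  Position 1: 'b' from first, 'i' from second => "bi"
  Position 2: 'c' from first, 'i' from second => "ci"
  Position 3: 'e' from first, 'i' from second => "ei"
Result: dibiciei

dibiciei


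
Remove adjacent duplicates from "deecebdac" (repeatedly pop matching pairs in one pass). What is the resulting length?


Input: deecebdac
Stack-based adjacent duplicate removal:
  Read 'd': push. Stack: d
  Read 'e': push. Stack: de
  Read 'e': matches stack top 'e' => pop. Stack: d
  Read 'c': push. Stack: dc
  Read 'e': push. Stack: dce
  Read 'b': push. Stack: dceb
  Read 'd': push. Stack: dcebd
  Read 'a': push. Stack: dcebda
  Read 'c': push. Stack: dcebdac
Final stack: "dcebdac" (length 7)

7


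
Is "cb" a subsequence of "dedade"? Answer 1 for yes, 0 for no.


Check if "cb" is a subsequence of "dedade"
Greedy scan:
  Position 0 ('d'): no match needed
  Position 1 ('e'): no match needed
  Position 2 ('d'): no match needed
  Position 3 ('a'): no match needed
  Position 4 ('d'): no match needed
  Position 5 ('e'): no match needed
Only matched 0/2 characters => not a subsequence

0


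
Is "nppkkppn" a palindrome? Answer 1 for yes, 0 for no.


Input: nppkkppn
Reversed: nppkkppn
  Compare pos 0 ('n') with pos 7 ('n'): match
  Compare pos 1 ('p') with pos 6 ('p'): match
  Compare pos 2 ('p') with pos 5 ('p'): match
  Compare pos 3 ('k') with pos 4 ('k'): match
Result: palindrome

1


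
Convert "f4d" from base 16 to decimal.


Input: "f4d" in base 16
Positional expansion:
  Digit 'f' (value 15) x 16^2 = 3840
  Digit '4' (value 4) x 16^1 = 64
  Digit 'd' (value 13) x 16^0 = 13
Sum = 3917

3917


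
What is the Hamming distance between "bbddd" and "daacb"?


Comparing "bbddd" and "daacb" position by position:
  Position 0: 'b' vs 'd' => differ
  Position 1: 'b' vs 'a' => differ
  Position 2: 'd' vs 'a' => differ
  Position 3: 'd' vs 'c' => differ
  Position 4: 'd' vs 'b' => differ
Total differences (Hamming distance): 5

5


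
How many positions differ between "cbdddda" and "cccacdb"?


Comparing "cbdddda" and "cccacdb" position by position:
  Position 0: 'c' vs 'c' => same
  Position 1: 'b' vs 'c' => DIFFER
  Position 2: 'd' vs 'c' => DIFFER
  Position 3: 'd' vs 'a' => DIFFER
  Position 4: 'd' vs 'c' => DIFFER
  Position 5: 'd' vs 'd' => same
  Position 6: 'a' vs 'b' => DIFFER
Positions that differ: 5

5


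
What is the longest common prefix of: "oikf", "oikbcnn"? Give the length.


Words: oikf, oikbcnn
  Position 0: all 'o' => match
  Position 1: all 'i' => match
  Position 2: all 'k' => match
  Position 3: ('f', 'b') => mismatch, stop
LCP = "oik" (length 3)

3


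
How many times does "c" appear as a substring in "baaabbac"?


Searching for "c" in "baaabbac"
Scanning each position:
  Position 0: "b" => no
  Position 1: "a" => no
  Position 2: "a" => no
  Position 3: "a" => no
  Position 4: "b" => no
  Position 5: "b" => no
  Position 6: "a" => no
  Position 7: "c" => MATCH
Total occurrences: 1

1


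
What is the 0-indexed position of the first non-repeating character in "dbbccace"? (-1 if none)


Input: dbbccace
Character frequencies:
  'a': 1
  'b': 2
  'c': 3
  'd': 1
  'e': 1
Scanning left to right for freq == 1:
  Position 0 ('d'): unique! => answer = 0

0


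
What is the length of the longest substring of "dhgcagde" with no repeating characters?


Input: "dhgcagde"
Sliding window (track last position of each char):
  Position 0 ('d'): window [0,0] length 1 -- new best
  Position 1 ('h'): window [0,1] length 2 -- new best
  Position 2 ('g'): window [0,2] length 3 -- new best
  Position 3 ('c'): window [0,3] length 4 -- new best
  Position 4 ('a'): window [0,4] length 5 -- new best
  Position 5 ('g'): repeat (last at 2), move window start to 3
  Position 5 ('g'): window [3,5] length 3
  Position 6 ('d'): window [3,6] length 4
  Position 7 ('e'): window [3,7] length 5
Longest substring with no repeats: "dhgca" with length 5

5


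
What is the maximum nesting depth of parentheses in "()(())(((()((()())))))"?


Input: "()(())(((()((()())))))"
Tracking depth:
  Position 0 '(': depth becomes 1
  Position 1 ')': depth becomes 0
  Position 2 '(': depth becomes 1
  Position 3 '(': depth becomes 2
  Position 4 ')': depth becomes 1
  Position 5 ')': depth becomes 0
  Position 6 '(': depth becomes 1
  Position 7 '(': depth becomes 2
  Position 8 '(': depth becomes 3
  Position 9 '(': depth becomes 4
  Position 10 ')': depth becomes 3
  Position 11 '(': depth becomes 4
  Position 12 '(': depth becomes 5
  Position 13 '(': depth becomes 6
  Position 14 ')': depth becomes 5
  Position 15 '(': depth becomes 6
  Position 16 ')': depth becomes 5
  Position 17 ')': depth becomes 4
  Position 18 ')': depth becomes 3
  Position 19 ')': depth becomes 2
  Position 20 ')': depth becomes 1
  Position 21 ')': depth becomes 0
Maximum depth reached: 6

6


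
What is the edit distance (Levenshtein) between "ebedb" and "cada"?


Computing edit distance: "ebedb" -> "cada"
DP table:
           c    a    d    a
      0    1    2    3    4
  e   1    1    2    3    4
  b   2    2    2    3    4
  e   3    3    3    3    4
  d   4    4    4    3    4
  b   5    5    5    4    4
Edit distance = dp[5][4] = 4

4


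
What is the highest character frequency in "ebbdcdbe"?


Input: ebbdcdbe
Character counts:
  'b': 3
  'c': 1
  'd': 2
  'e': 2
Maximum frequency: 3

3


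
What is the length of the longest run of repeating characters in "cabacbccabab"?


Input: "cabacbccabab"
Scanning for longest run:
  Position 1 ('a'): new char, reset run to 1
  Position 2 ('b'): new char, reset run to 1
  Position 3 ('a'): new char, reset run to 1
  Position 4 ('c'): new char, reset run to 1
  Position 5 ('b'): new char, reset run to 1
  Position 6 ('c'): new char, reset run to 1
  Position 7 ('c'): continues run of 'c', length=2
  Position 8 ('a'): new char, reset run to 1
  Position 9 ('b'): new char, reset run to 1
  Position 10 ('a'): new char, reset run to 1
  Position 11 ('b'): new char, reset run to 1
Longest run: 'c' with length 2

2


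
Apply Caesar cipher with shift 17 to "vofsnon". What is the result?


Caesar cipher: shift "vofsnon" by 17
  'v' (pos 21) + 17 = pos 12 = 'm'
  'o' (pos 14) + 17 = pos 5 = 'f'
  'f' (pos 5) + 17 = pos 22 = 'w'
  's' (pos 18) + 17 = pos 9 = 'j'
  'n' (pos 13) + 17 = pos 4 = 'e'
  'o' (pos 14) + 17 = pos 5 = 'f'
  'n' (pos 13) + 17 = pos 4 = 'e'
Result: mfwjefe

mfwjefe


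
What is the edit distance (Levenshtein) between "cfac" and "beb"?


Computing edit distance: "cfac" -> "beb"
DP table:
           b    e    b
      0    1    2    3
  c   1    1    2    3
  f   2    2    2    3
  a   3    3    3    3
  c   4    4    4    4
Edit distance = dp[4][3] = 4

4


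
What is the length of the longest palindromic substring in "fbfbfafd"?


Input: "fbfbfafd"
Checking substrings for palindromes:
  [0:5] "fbfbf" (len 5) => palindrome
  [0:3] "fbf" (len 3) => palindrome
  [1:4] "bfb" (len 3) => palindrome
  [2:5] "fbf" (len 3) => palindrome
  [4:7] "faf" (len 3) => palindrome
Longest palindromic substring: "fbfbf" with length 5

5


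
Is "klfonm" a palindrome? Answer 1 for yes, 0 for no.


Input: klfonm
Reversed: mnoflk
  Compare pos 0 ('k') with pos 5 ('m'): MISMATCH
  Compare pos 1 ('l') with pos 4 ('n'): MISMATCH
  Compare pos 2 ('f') with pos 3 ('o'): MISMATCH
Result: not a palindrome

0


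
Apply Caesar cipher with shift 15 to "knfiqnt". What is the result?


Caesar cipher: shift "knfiqnt" by 15
  'k' (pos 10) + 15 = pos 25 = 'z'
  'n' (pos 13) + 15 = pos 2 = 'c'
  'f' (pos 5) + 15 = pos 20 = 'u'
  'i' (pos 8) + 15 = pos 23 = 'x'
  'q' (pos 16) + 15 = pos 5 = 'f'
  'n' (pos 13) + 15 = pos 2 = 'c'
  't' (pos 19) + 15 = pos 8 = 'i'
Result: zcuxfci

zcuxfci


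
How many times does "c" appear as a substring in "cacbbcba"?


Searching for "c" in "cacbbcba"
Scanning each position:
  Position 0: "c" => MATCH
  Position 1: "a" => no
  Position 2: "c" => MATCH
  Position 3: "b" => no
  Position 4: "b" => no
  Position 5: "c" => MATCH
  Position 6: "b" => no
  Position 7: "a" => no
Total occurrences: 3

3


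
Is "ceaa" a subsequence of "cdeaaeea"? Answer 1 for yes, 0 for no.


Check if "ceaa" is a subsequence of "cdeaaeea"
Greedy scan:
  Position 0 ('c'): matches sub[0] = 'c'
  Position 1 ('d'): no match needed
  Position 2 ('e'): matches sub[1] = 'e'
  Position 3 ('a'): matches sub[2] = 'a'
  Position 4 ('a'): matches sub[3] = 'a'
  Position 5 ('e'): no match needed
  Position 6 ('e'): no match needed
  Position 7 ('a'): no match needed
All 4 characters matched => is a subsequence

1


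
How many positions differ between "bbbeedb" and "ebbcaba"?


Comparing "bbbeedb" and "ebbcaba" position by position:
  Position 0: 'b' vs 'e' => DIFFER
  Position 1: 'b' vs 'b' => same
  Position 2: 'b' vs 'b' => same
  Position 3: 'e' vs 'c' => DIFFER
  Position 4: 'e' vs 'a' => DIFFER
  Position 5: 'd' vs 'b' => DIFFER
  Position 6: 'b' vs 'a' => DIFFER
Positions that differ: 5

5


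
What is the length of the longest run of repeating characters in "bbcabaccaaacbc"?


Input: "bbcabaccaaacbc"
Scanning for longest run:
  Position 1 ('b'): continues run of 'b', length=2
  Position 2 ('c'): new char, reset run to 1
  Position 3 ('a'): new char, reset run to 1
  Position 4 ('b'): new char, reset run to 1
  Position 5 ('a'): new char, reset run to 1
  Position 6 ('c'): new char, reset run to 1
  Position 7 ('c'): continues run of 'c', length=2
  Position 8 ('a'): new char, reset run to 1
  Position 9 ('a'): continues run of 'a', length=2
  Position 10 ('a'): continues run of 'a', length=3
  Position 11 ('c'): new char, reset run to 1
  Position 12 ('b'): new char, reset run to 1
  Position 13 ('c'): new char, reset run to 1
Longest run: 'a' with length 3

3


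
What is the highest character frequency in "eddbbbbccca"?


Input: eddbbbbccca
Character counts:
  'a': 1
  'b': 4
  'c': 3
  'd': 2
  'e': 1
Maximum frequency: 4

4


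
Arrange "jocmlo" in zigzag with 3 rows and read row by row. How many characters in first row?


Zigzag "jocmlo" into 3 rows:
Placing characters:
  'j' => row 0
  'o' => row 1
  'c' => row 2
  'm' => row 1
  'l' => row 0
  'o' => row 1
Rows:
  Row 0: "jl"
  Row 1: "omo"
  Row 2: "c"
First row length: 2

2


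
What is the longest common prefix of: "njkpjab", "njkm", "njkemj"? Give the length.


Words: njkpjab, njkm, njkemj
  Position 0: all 'n' => match
  Position 1: all 'j' => match
  Position 2: all 'k' => match
  Position 3: ('p', 'm', 'e') => mismatch, stop
LCP = "njk" (length 3)

3


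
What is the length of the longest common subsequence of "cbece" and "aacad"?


LCS of "cbece" and "aacad"
DP table:
           a    a    c    a    d
      0    0    0    0    0    0
  c   0    0    0    1    1    1
  b   0    0    0    1    1    1
  e   0    0    0    1    1    1
  c   0    0    0    1    1    1
  e   0    0    0    1    1    1
LCS length = dp[5][5] = 1

1


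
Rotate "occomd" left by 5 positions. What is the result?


Input: "occomd", rotate left by 5
First 5 characters: "occom"
Remaining characters: "d"
Concatenate remaining + first: "d" + "occom" = "doccom"

doccom


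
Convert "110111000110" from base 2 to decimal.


Input: "110111000110" in base 2
Positional expansion:
  Digit '1' (value 1) x 2^11 = 2048
  Digit '1' (value 1) x 2^10 = 1024
  Digit '0' (value 0) x 2^9 = 0
  Digit '1' (value 1) x 2^8 = 256
  Digit '1' (value 1) x 2^7 = 128
  Digit '1' (value 1) x 2^6 = 64
  Digit '0' (value 0) x 2^5 = 0
  Digit '0' (value 0) x 2^4 = 0
  Digit '0' (value 0) x 2^3 = 0
  Digit '1' (value 1) x 2^2 = 4
  Digit '1' (value 1) x 2^1 = 2
  Digit '0' (value 0) x 2^0 = 0
Sum = 3526

3526


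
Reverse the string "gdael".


Input: gdael
Reading characters right to left:
  Position 4: 'l'
  Position 3: 'e'
  Position 2: 'a'
  Position 1: 'd'
  Position 0: 'g'
Reversed: leadg

leadg


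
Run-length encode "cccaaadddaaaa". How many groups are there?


Input: cccaaadddaaaa
Scanning for consecutive runs:
  Group 1: 'c' x 3 (positions 0-2)
  Group 2: 'a' x 3 (positions 3-5)
  Group 3: 'd' x 3 (positions 6-8)
  Group 4: 'a' x 4 (positions 9-12)
Total groups: 4

4


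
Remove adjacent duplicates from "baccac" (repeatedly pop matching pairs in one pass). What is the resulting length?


Input: baccac
Stack-based adjacent duplicate removal:
  Read 'b': push. Stack: b
  Read 'a': push. Stack: ba
  Read 'c': push. Stack: bac
  Read 'c': matches stack top 'c' => pop. Stack: ba
  Read 'a': matches stack top 'a' => pop. Stack: b
  Read 'c': push. Stack: bc
Final stack: "bc" (length 2)

2


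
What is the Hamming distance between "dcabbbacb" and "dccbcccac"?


Comparing "dcabbbacb" and "dccbcccac" position by position:
  Position 0: 'd' vs 'd' => same
  Position 1: 'c' vs 'c' => same
  Position 2: 'a' vs 'c' => differ
  Position 3: 'b' vs 'b' => same
  Position 4: 'b' vs 'c' => differ
  Position 5: 'b' vs 'c' => differ
  Position 6: 'a' vs 'c' => differ
  Position 7: 'c' vs 'a' => differ
  Position 8: 'b' vs 'c' => differ
Total differences (Hamming distance): 6

6


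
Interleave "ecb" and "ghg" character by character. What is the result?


Interleaving "ecb" and "ghg":
  Position 0: 'e' from first, 'g' from second => "eg"
  Position 1: 'c' from first, 'h' from second => "ch"
  Position 2: 'b' from first, 'g' from second => "bg"
Result: egchbg

egchbg


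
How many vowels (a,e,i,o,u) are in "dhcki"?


Input: dhcki
Checking each character:
  'd' at position 0: consonant
  'h' at position 1: consonant
  'c' at position 2: consonant
  'k' at position 3: consonant
  'i' at position 4: vowel (running total: 1)
Total vowels: 1

1


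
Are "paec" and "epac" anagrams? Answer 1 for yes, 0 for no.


Strings: "paec", "epac"
Sorted first:  acep
Sorted second: acep
Sorted forms match => anagrams

1


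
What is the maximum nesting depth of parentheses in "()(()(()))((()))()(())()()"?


Input: "()(()(()))((()))()(())()()"
Tracking depth:
  Position 0 '(': depth becomes 1
  Position 1 ')': depth becomes 0
  Position 2 '(': depth becomes 1
  Position 3 '(': depth becomes 2
  Position 4 ')': depth becomes 1
  Position 5 '(': depth becomes 2
  Position 6 '(': depth becomes 3
  Position 7 ')': depth becomes 2
  Position 8 ')': depth becomes 1
  Position 9 ')': depth becomes 0
  Position 10 '(': depth becomes 1
  Position 11 '(': depth becomes 2
  Position 12 '(': depth becomes 3
  Position 13 ')': depth becomes 2
  Position 14 ')': depth becomes 1
  Position 15 ')': depth becomes 0
  Position 16 '(': depth becomes 1
  Position 17 ')': depth becomes 0
  Position 18 '(': depth becomes 1
  Position 19 '(': depth becomes 2
  Position 20 ')': depth becomes 1
  Position 21 ')': depth becomes 0
  Position 22 '(': depth becomes 1
  Position 23 ')': depth becomes 0
  Position 24 '(': depth becomes 1
  Position 25 ')': depth becomes 0
Maximum depth reached: 3

3


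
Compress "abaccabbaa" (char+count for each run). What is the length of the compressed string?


Input: abaccabbaa
Runs:
  'a' x 1 => "a1"
  'b' x 1 => "b1"
  'a' x 1 => "a1"
  'c' x 2 => "c2"
  'a' x 1 => "a1"
  'b' x 2 => "b2"
  'a' x 2 => "a2"
Compressed: "a1b1a1c2a1b2a2"
Compressed length: 14

14


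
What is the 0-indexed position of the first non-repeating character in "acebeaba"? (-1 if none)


Input: acebeaba
Character frequencies:
  'a': 3
  'b': 2
  'c': 1
  'e': 2
Scanning left to right for freq == 1:
  Position 0 ('a'): freq=3, skip
  Position 1 ('c'): unique! => answer = 1

1


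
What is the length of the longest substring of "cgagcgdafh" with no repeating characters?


Input: "cgagcgdafh"
Sliding window (track last position of each char):
  Position 0 ('c'): window [0,0] length 1 -- new best
  Position 1 ('g'): window [0,1] length 2 -- new best
  Position 2 ('a'): window [0,2] length 3 -- new best
  Position 3 ('g'): repeat (last at 1), move window start to 2
  Position 3 ('g'): window [2,3] length 2
  Position 4 ('c'): window [2,4] length 3
  Position 5 ('g'): repeat (last at 3), move window start to 4
  Position 5 ('g'): window [4,5] length 2
  Position 6 ('d'): window [4,6] length 3
  Position 7 ('a'): window [4,7] length 4 -- new best
  Position 8 ('f'): window [4,8] length 5 -- new best
  Position 9 ('h'): window [4,9] length 6 -- new best
Longest substring with no repeats: "cgdafh" with length 6

6


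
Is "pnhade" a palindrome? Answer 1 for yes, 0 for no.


Input: pnhade
Reversed: edahnp
  Compare pos 0 ('p') with pos 5 ('e'): MISMATCH
  Compare pos 1 ('n') with pos 4 ('d'): MISMATCH
  Compare pos 2 ('h') with pos 3 ('a'): MISMATCH
Result: not a palindrome

0


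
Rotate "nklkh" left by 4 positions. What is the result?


Input: "nklkh", rotate left by 4
First 4 characters: "nklk"
Remaining characters: "h"
Concatenate remaining + first: "h" + "nklk" = "hnklk"

hnklk


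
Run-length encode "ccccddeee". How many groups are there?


Input: ccccddeee
Scanning for consecutive runs:
  Group 1: 'c' x 4 (positions 0-3)
  Group 2: 'd' x 2 (positions 4-5)
  Group 3: 'e' x 3 (positions 6-8)
Total groups: 3

3


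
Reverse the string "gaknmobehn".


Input: gaknmobehn
Reading characters right to left:
  Position 9: 'n'
  Position 8: 'h'
  Position 7: 'e'
  Position 6: 'b'
  Position 5: 'o'
  Position 4: 'm'
  Position 3: 'n'
  Position 2: 'k'
  Position 1: 'a'
  Position 0: 'g'
Reversed: nhebomnkag

nhebomnkag


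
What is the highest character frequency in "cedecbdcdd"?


Input: cedecbdcdd
Character counts:
  'b': 1
  'c': 3
  'd': 4
  'e': 2
Maximum frequency: 4

4


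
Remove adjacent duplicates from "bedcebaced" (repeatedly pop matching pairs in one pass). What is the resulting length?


Input: bedcebaced
Stack-based adjacent duplicate removal:
  Read 'b': push. Stack: b
  Read 'e': push. Stack: be
  Read 'd': push. Stack: bed
  Read 'c': push. Stack: bedc
  Read 'e': push. Stack: bedce
  Read 'b': push. Stack: bedceb
  Read 'a': push. Stack: bedceba
  Read 'c': push. Stack: bedcebac
  Read 'e': push. Stack: bedcebace
  Read 'd': push. Stack: bedcebaced
Final stack: "bedcebaced" (length 10)

10


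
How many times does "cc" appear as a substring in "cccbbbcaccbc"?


Searching for "cc" in "cccbbbcaccbc"
Scanning each position:
  Position 0: "cc" => MATCH
  Position 1: "cc" => MATCH
  Position 2: "cb" => no
  Position 3: "bb" => no
  Position 4: "bb" => no
  Position 5: "bc" => no
  Position 6: "ca" => no
  Position 7: "ac" => no
  Position 8: "cc" => MATCH
  Position 9: "cb" => no
  Position 10: "bc" => no
Total occurrences: 3

3


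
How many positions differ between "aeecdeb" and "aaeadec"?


Comparing "aeecdeb" and "aaeadec" position by position:
  Position 0: 'a' vs 'a' => same
  Position 1: 'e' vs 'a' => DIFFER
  Position 2: 'e' vs 'e' => same
  Position 3: 'c' vs 'a' => DIFFER
  Position 4: 'd' vs 'd' => same
  Position 5: 'e' vs 'e' => same
  Position 6: 'b' vs 'c' => DIFFER
Positions that differ: 3

3


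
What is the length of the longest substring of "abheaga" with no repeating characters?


Input: "abheaga"
Sliding window (track last position of each char):
  Position 0 ('a'): window [0,0] length 1 -- new best
  Position 1 ('b'): window [0,1] length 2 -- new best
  Position 2 ('h'): window [0,2] length 3 -- new best
  Position 3 ('e'): window [0,3] length 4 -- new best
  Position 4 ('a'): repeat (last at 0), move window start to 1
  Position 4 ('a'): window [1,4] length 4
  Position 5 ('g'): window [1,5] length 5 -- new best
  Position 6 ('a'): repeat (last at 4), move window start to 5
  Position 6 ('a'): window [5,6] length 2
Longest substring with no repeats: "bheag" with length 5

5


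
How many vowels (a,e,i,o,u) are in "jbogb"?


Input: jbogb
Checking each character:
  'j' at position 0: consonant
  'b' at position 1: consonant
  'o' at position 2: vowel (running total: 1)
  'g' at position 3: consonant
  'b' at position 4: consonant
Total vowels: 1

1


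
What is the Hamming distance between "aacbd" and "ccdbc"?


Comparing "aacbd" and "ccdbc" position by position:
  Position 0: 'a' vs 'c' => differ
  Position 1: 'a' vs 'c' => differ
  Position 2: 'c' vs 'd' => differ
  Position 3: 'b' vs 'b' => same
  Position 4: 'd' vs 'c' => differ
Total differences (Hamming distance): 4

4


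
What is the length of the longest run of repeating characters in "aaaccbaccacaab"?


Input: "aaaccbaccacaab"
Scanning for longest run:
  Position 1 ('a'): continues run of 'a', length=2
  Position 2 ('a'): continues run of 'a', length=3
  Position 3 ('c'): new char, reset run to 1
  Position 4 ('c'): continues run of 'c', length=2
  Position 5 ('b'): new char, reset run to 1
  Position 6 ('a'): new char, reset run to 1
  Position 7 ('c'): new char, reset run to 1
  Position 8 ('c'): continues run of 'c', length=2
  Position 9 ('a'): new char, reset run to 1
  Position 10 ('c'): new char, reset run to 1
  Position 11 ('a'): new char, reset run to 1
  Position 12 ('a'): continues run of 'a', length=2
  Position 13 ('b'): new char, reset run to 1
Longest run: 'a' with length 3

3


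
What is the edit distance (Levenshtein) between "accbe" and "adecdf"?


Computing edit distance: "accbe" -> "adecdf"
DP table:
           a    d    e    c    d    f
      0    1    2    3    4    5    6
  a   1    0    1    2    3    4    5
  c   2    1    1    2    2    3    4
  c   3    2    2    2    2    3    4
  b   4    3    3    3    3    3    4
  e   5    4    4    3    4    4    4
Edit distance = dp[5][6] = 4

4


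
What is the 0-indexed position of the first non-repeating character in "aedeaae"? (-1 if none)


Input: aedeaae
Character frequencies:
  'a': 3
  'd': 1
  'e': 3
Scanning left to right for freq == 1:
  Position 0 ('a'): freq=3, skip
  Position 1 ('e'): freq=3, skip
  Position 2 ('d'): unique! => answer = 2

2


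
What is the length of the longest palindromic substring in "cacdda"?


Input: "cacdda"
Checking substrings for palindromes:
  [0:3] "cac" (len 3) => palindrome
  [3:5] "dd" (len 2) => palindrome
Longest palindromic substring: "cac" with length 3

3


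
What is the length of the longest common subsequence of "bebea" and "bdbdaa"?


LCS of "bebea" and "bdbdaa"
DP table:
           b    d    b    d    a    a
      0    0    0    0    0    0    0
  b   0    1    1    1    1    1    1
  e   0    1    1    1    1    1    1
  b   0    1    1    2    2    2    2
  e   0    1    1    2    2    2    2
  a   0    1    1    2    2    3    3
LCS length = dp[5][6] = 3

3


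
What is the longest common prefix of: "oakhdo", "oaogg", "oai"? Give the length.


Words: oakhdo, oaogg, oai
  Position 0: all 'o' => match
  Position 1: all 'a' => match
  Position 2: ('k', 'o', 'i') => mismatch, stop
LCP = "oa" (length 2)

2


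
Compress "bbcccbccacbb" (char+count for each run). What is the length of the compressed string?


Input: bbcccbccacbb
Runs:
  'b' x 2 => "b2"
  'c' x 3 => "c3"
  'b' x 1 => "b1"
  'c' x 2 => "c2"
  'a' x 1 => "a1"
  'c' x 1 => "c1"
  'b' x 2 => "b2"
Compressed: "b2c3b1c2a1c1b2"
Compressed length: 14

14


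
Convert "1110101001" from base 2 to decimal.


Input: "1110101001" in base 2
Positional expansion:
  Digit '1' (value 1) x 2^9 = 512
  Digit '1' (value 1) x 2^8 = 256
  Digit '1' (value 1) x 2^7 = 128
  Digit '0' (value 0) x 2^6 = 0
  Digit '1' (value 1) x 2^5 = 32
  Digit '0' (value 0) x 2^4 = 0
  Digit '1' (value 1) x 2^3 = 8
  Digit '0' (value 0) x 2^2 = 0
  Digit '0' (value 0) x 2^1 = 0
  Digit '1' (value 1) x 2^0 = 1
Sum = 937

937


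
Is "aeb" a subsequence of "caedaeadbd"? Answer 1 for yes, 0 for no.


Check if "aeb" is a subsequence of "caedaeadbd"
Greedy scan:
  Position 0 ('c'): no match needed
  Position 1 ('a'): matches sub[0] = 'a'
  Position 2 ('e'): matches sub[1] = 'e'
  Position 3 ('d'): no match needed
  Position 4 ('a'): no match needed
  Position 5 ('e'): no match needed
  Position 6 ('a'): no match needed
  Position 7 ('d'): no match needed
  Position 8 ('b'): matches sub[2] = 'b'
  Position 9 ('d'): no match needed
All 3 characters matched => is a subsequence

1


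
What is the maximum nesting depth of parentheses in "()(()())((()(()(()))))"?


Input: "()(()())((()(()(()))))"
Tracking depth:
  Position 0 '(': depth becomes 1
  Position 1 ')': depth becomes 0
  Position 2 '(': depth becomes 1
  Position 3 '(': depth becomes 2
  Position 4 ')': depth becomes 1
  Position 5 '(': depth becomes 2
  Position 6 ')': depth becomes 1
  Position 7 ')': depth becomes 0
  Position 8 '(': depth becomes 1
  Position 9 '(': depth becomes 2
  Position 10 '(': depth becomes 3
  Position 11 ')': depth becomes 2
  Position 12 '(': depth becomes 3
  Position 13 '(': depth becomes 4
  Position 14 ')': depth becomes 3
  Position 15 '(': depth becomes 4
  Position 16 '(': depth becomes 5
  Position 17 ')': depth becomes 4
  Position 18 ')': depth becomes 3
  Position 19 ')': depth becomes 2
  Position 20 ')': depth becomes 1
  Position 21 ')': depth becomes 0
Maximum depth reached: 5

5


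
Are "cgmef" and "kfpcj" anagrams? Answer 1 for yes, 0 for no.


Strings: "cgmef", "kfpcj"
Sorted first:  cefgm
Sorted second: cfjkp
Differ at position 1: 'e' vs 'f' => not anagrams

0


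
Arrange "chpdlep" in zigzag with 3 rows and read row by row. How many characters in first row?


Zigzag "chpdlep" into 3 rows:
Placing characters:
  'c' => row 0
  'h' => row 1
  'p' => row 2
  'd' => row 1
  'l' => row 0
  'e' => row 1
  'p' => row 2
Rows:
  Row 0: "cl"
  Row 1: "hde"
  Row 2: "pp"
First row length: 2

2


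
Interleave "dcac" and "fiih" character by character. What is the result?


Interleaving "dcac" and "fiih":
  Position 0: 'd' from first, 'f' from second => "df"
  Position 1: 'c' from first, 'i' from second => "ci"
  Position 2: 'a' from first, 'i' from second => "ai"
  Position 3: 'c' from first, 'h' from second => "ch"
Result: dfciaich

dfciaich


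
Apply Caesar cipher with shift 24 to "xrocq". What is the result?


Caesar cipher: shift "xrocq" by 24
  'x' (pos 23) + 24 = pos 21 = 'v'
  'r' (pos 17) + 24 = pos 15 = 'p'
  'o' (pos 14) + 24 = pos 12 = 'm'
  'c' (pos 2) + 24 = pos 0 = 'a'
  'q' (pos 16) + 24 = pos 14 = 'o'
Result: vpmao

vpmao


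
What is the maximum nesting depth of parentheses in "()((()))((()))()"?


Input: "()((()))((()))()"
Tracking depth:
  Position 0 '(': depth becomes 1
  Position 1 ')': depth becomes 0
  Position 2 '(': depth becomes 1
  Position 3 '(': depth becomes 2
  Position 4 '(': depth becomes 3
  Position 5 ')': depth becomes 2
  Position 6 ')': depth becomes 1
  Position 7 ')': depth becomes 0
  Position 8 '(': depth becomes 1
  Position 9 '(': depth becomes 2
  Position 10 '(': depth becomes 3
  Position 11 ')': depth becomes 2
  Position 12 ')': depth becomes 1
  Position 13 ')': depth becomes 0
  Position 14 '(': depth becomes 1
  Position 15 ')': depth becomes 0
Maximum depth reached: 3

3


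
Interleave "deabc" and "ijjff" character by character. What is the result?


Interleaving "deabc" and "ijjff":
  Position 0: 'd' from first, 'i' from second => "di"
  Position 1: 'e' from first, 'j' from second => "ej"
  Position 2: 'a' from first, 'j' from second => "aj"
  Position 3: 'b' from first, 'f' from second => "bf"
  Position 4: 'c' from first, 'f' from second => "cf"
Result: diejajbfcf

diejajbfcf


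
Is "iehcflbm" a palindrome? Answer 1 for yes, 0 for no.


Input: iehcflbm
Reversed: mblfchei
  Compare pos 0 ('i') with pos 7 ('m'): MISMATCH
  Compare pos 1 ('e') with pos 6 ('b'): MISMATCH
  Compare pos 2 ('h') with pos 5 ('l'): MISMATCH
  Compare pos 3 ('c') with pos 4 ('f'): MISMATCH
Result: not a palindrome

0


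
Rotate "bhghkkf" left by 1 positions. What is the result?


Input: "bhghkkf", rotate left by 1
First 1 characters: "b"
Remaining characters: "hghkkf"
Concatenate remaining + first: "hghkkf" + "b" = "hghkkfb"

hghkkfb


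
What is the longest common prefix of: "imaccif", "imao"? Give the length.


Words: imaccif, imao
  Position 0: all 'i' => match
  Position 1: all 'm' => match
  Position 2: all 'a' => match
  Position 3: ('c', 'o') => mismatch, stop
LCP = "ima" (length 3)

3


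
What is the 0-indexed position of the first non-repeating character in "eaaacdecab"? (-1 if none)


Input: eaaacdecab
Character frequencies:
  'a': 4
  'b': 1
  'c': 2
  'd': 1
  'e': 2
Scanning left to right for freq == 1:
  Position 0 ('e'): freq=2, skip
  Position 1 ('a'): freq=4, skip
  Position 2 ('a'): freq=4, skip
  Position 3 ('a'): freq=4, skip
  Position 4 ('c'): freq=2, skip
  Position 5 ('d'): unique! => answer = 5

5


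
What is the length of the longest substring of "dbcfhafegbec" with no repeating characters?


Input: "dbcfhafegbec"
Sliding window (track last position of each char):
  Position 0 ('d'): window [0,0] length 1 -- new best
  Position 1 ('b'): window [0,1] length 2 -- new best
  Position 2 ('c'): window [0,2] length 3 -- new best
  Position 3 ('f'): window [0,3] length 4 -- new best
  Position 4 ('h'): window [0,4] length 5 -- new best
  Position 5 ('a'): window [0,5] length 6 -- new best
  Position 6 ('f'): repeat (last at 3), move window start to 4
  Position 6 ('f'): window [4,6] length 3
  Position 7 ('e'): window [4,7] length 4
  Position 8 ('g'): window [4,8] length 5
  Position 9 ('b'): window [4,9] length 6
  Position 10 ('e'): repeat (last at 7), move window start to 8
  Position 10 ('e'): window [8,10] length 3
  Position 11 ('c'): window [8,11] length 4
Longest substring with no repeats: "dbcfha" with length 6

6
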